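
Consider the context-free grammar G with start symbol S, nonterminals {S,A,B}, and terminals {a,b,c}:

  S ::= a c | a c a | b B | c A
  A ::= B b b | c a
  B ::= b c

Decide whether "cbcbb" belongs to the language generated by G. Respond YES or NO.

CNF form of G:
  S -> T0 B | T1 A | T2 T1 | T2 X4
  A -> B X3 | T1 T2
  B -> T0 T1
  T0 -> b
  T1 -> c
  T2 -> a
  X3 -> T0 T0
  X4 -> T1 T2

CYK fill:
  cell(0,0) c: {T1}  orig:{}
  cell(1,1) b: {T0}  orig:{}
  cell(2,2) c: {T1}  orig:{}
  cell(3,3) b: {T0}  orig:{}
  cell(4,4) b: {T0}  orig:{}
  cell(0,1) cb: ∅
  cell(1,2) bc: {B}
  cell(2,3) cb: ∅
  cell(3,4) bb: {X3}  orig:{}
  cell(0,2) cbc: ∅
  cell(1,3) bcb: ∅
  cell(2,4) cbb: ∅
  cell(0,3) cbcb: ∅
  cell(1,4) bcbb: {A}
  cell(0,4) cbcbb: {S}

S ∈ T[0,4] ⇒ YES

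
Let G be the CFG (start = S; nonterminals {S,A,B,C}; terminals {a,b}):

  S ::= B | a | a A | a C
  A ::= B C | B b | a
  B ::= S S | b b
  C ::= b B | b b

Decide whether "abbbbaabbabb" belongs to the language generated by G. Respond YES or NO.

Convert to CNF:
  S -> S S | T0 T0 | T1 A | T1 C | a
  A -> B C | B T0 | a
  B -> S S | T0 T0
  C -> T0 B | T0 T0
  T0 -> b
  T1 -> a

CYK fill:
  [0..0]={A,S,T1}  "a"  orig:{A,S}
  [1..1]={T0}  "b"  orig:{}
  [2..2]={T0}  "b"  orig:{}
  [3..3]={T0}  "b"  orig:{}
  [4..4]={T0}  "b"  orig:{}
  [5..5]={A,S,T1}  "a"  orig:{A,S}
  [6..6]={A,S,T1}  "a"  orig:{A,S}
  [7..7]={T0}  "b"  orig:{}
  [8..8]={T0}  "b"  orig:{}
  [9..9]={A,S,T1}  "a"  orig:{A,S}
  [10..10]={T0}  "b"  orig:{}
  [11..11]={T0}  "b"  orig:{}
  [0..1]=∅  "ab"
  [1..2]={B,C,S}  "bb"
  [2..3]={B,C,S}  "bb"
  [3..4]={B,C,S}  "bb"
  [4..5]=∅  "ba"
  [5..6]={B,S}  "aa"
  [6..7]=∅  "ab"
  [7..8]={B,C,S}  "bb"
  [8..9]=∅  "ba"
  [9..10]=∅  "ab"
  [10..11]={B,C,S}  "bb"
  [0..2]={B,S}  "abb"
  [1..3]={A,C}  "bbb"
  [2..4]={A,C}  "bbb"
  [3..5]={B,S}  "bba"
  [4..6]={C}  "baa"
  [5..7]={A}  "aab"
  [6..8]={B,S}  "abb"
  [7..9]={B,S}  "bba"
  [8..10]=∅  "bab"
  [9..11]={B,S}  "abb"
  [0..3]={A,S}  "abbb"
  [1..4]={A,B,S}  "bbbb"
  [2..5]={C}  "bbba"
  [3..6]={B,S}  "bbaa"
  [4..7]=∅  "baab"
  [5..8]={A,B,S}  "aabb"
  [6..9]={B,S}  "abba"
  [7..10]={A}  "bbab"
  [8..11]={C}  "babb"
  [0..4]={A,B,S}  "abbbb"
  [1..5]={B,S}  "bbbba"
  [2..6]={A,C}  "bbbaa"
  [3..7]={A}  "bbaab"
  [4..8]={C}  "baabb"
  [5..9]={B,S}  "aabba"
  [6..10]={A,S}  "abbab"
  [7..11]={A,B,S}  "bbabb"
  [0..5]={B,S}  "abbbba"
  [1..6]={B,S}  "bbbbaa"
  [2..7]=∅  "bbbaab"
  [3..8]={A,B,S}  "bbaabb"
  [4..9]={C}  "baabba"
  [5..10]={A,B,S}  "aabbab"
  [6..11]={A,B,S}  "abbabb"
  [0..6]={B,S}  "abbbbaa"
  [1..7]={A}  "bbbbaab"
  [2..8]={A,C}  "bbbaabb"
  [3..9]={B,S}  "bbaabba"
  [4..10]={C}  "baabbab"
  [5..11]={A,B,S}  "aabbabb"
  [0..7]={A,S}  "abbbbaab"
  [1..8]={A,B,S}  "bbbbaabb"
  [2..9]={A,C}  "bbbaabba"
  [3..10]={A,B,S}  "bbaabbab"
  [4..11]={C}  "baabbabb"
  [0..8]={A,B,S}  "abbbbaabb"
  [1..9]={B,S}  "bbbbaabba"
  [2..10]={A,C}  "bbbaabbab"
  [3..11]={A,B,S}  "bbaabbabb"
  [0..9]={B,S}  "abbbbaabba"
  [1..10]={A,B,S}  "bbbbaabbab"
  [2..11]={A,C}  "bbbaabbabb"
  [0..10]={A,B,S}  "abbbbaabbab"
  [1..11]={A,B,S}  "bbbbaabbabb"
  [0..11]={A,B,S}  "abbbbaabbabb"

S ∈ T[0,11] ⇒ YES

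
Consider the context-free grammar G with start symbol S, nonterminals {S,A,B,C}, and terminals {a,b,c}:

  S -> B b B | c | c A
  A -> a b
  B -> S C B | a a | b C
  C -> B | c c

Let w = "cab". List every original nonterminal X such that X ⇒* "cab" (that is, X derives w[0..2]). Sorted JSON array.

CNF form of G:
  S -> B X5 | T2 A | c
  A -> T0 T1
  B -> S X3 | T0 T0 | T1 C
  C -> S X4 | T0 T0 | T1 C | T2 T2
  T0 -> a
  T1 -> b
  T2 -> c
  X3 -> C B
  X4 -> C B
  X5 -> T1 B

CYK table (by increasing span) (cells [i..j] with 0 ≤ i ≤ j ≤ 2 only):
  T[0,0] 'c' = {S,T2}  orig:{S}
  T[1,1] 'a' = {T0}  orig:{}
  T[2,2] 'b' = {T1}  orig:{}
  T[0,1] 'ca' = ∅
  T[1,2] 'ab' = {A}
  T[0,2] 'cab' = {S}

Original NTs in T[0,2] deriving "cab": ["S"]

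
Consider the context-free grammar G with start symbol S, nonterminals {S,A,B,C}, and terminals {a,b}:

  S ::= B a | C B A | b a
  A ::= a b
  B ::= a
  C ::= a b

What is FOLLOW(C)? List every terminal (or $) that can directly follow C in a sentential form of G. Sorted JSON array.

FIRST sets, iterate to fixpoint:
round 1:
  A via A→a b: +{a}
  B via B→a: +{a}
  C via C→a b: +{a}
  S via S→B a: +{a}
  S via S→b a: +{b}
  S: {a,b}  A: {a}  B: {a}  C: {a}
round 2: (stable)
  S: {a,b}  A: {a}  B: {a}  C: {a}

FOLLOW sets:
FOLLOW(S) := {$}
pass 1:
  S→B a: FOLLOW(B) ⊇ FIRST(a) = {a}; new: +{a}
  S→C B A: FOLLOW(C) ⊇ FIRST(B) = {a}; new: +{a}
  S→C B A: FOLLOW(A) ⊇ FOLLOW(S) ⊇ {$}; new: +{$}
  S: {$}  A: {$}  B: {a}  C: {a}
pass 2: (stable)
  S: {$}  A: {$}  B: {a}  C: {a}

FOLLOW(C) = ["a"]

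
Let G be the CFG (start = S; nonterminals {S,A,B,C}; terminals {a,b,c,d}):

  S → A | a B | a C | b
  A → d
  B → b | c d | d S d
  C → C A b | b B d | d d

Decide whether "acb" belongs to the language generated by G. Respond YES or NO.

Convert to CNF:
  S -> T3 B | T3 C | b | d
  A -> d
  B -> T0 T1 | T1 X4 | b
  C -> C X5 | T1 T1 | T2 X6
  T0 -> c
  T1 -> d
  T2 -> b
  T3 -> a
  X4 -> S T1
  X5 -> A T2
  X6 -> B T1

CYK table (by increasing span):
  T[0,0] 'a' = {T3}  orig:{}
  T[1,1] 'c' = {T0}  orig:{}
  T[2,2] 'b' = {B,S,T2}  orig:{B,S}
  T[0,1] 'ac' = ∅
  T[1,2] 'cb' = ∅
  T[0,2] 'acb' = ∅

S ∉ T[0,2] ⇒ NO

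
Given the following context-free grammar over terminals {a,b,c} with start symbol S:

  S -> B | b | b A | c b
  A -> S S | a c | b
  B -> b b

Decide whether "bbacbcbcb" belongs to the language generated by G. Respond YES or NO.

CNF form of G:
  S -> T1 T2 | T2 A | T2 T2 | b
  A -> S S | T0 T1 | b
  B -> T2 T2
  T0 -> a
  T1 -> c
  T2 -> b

Fill CYK table bottom-up:
  [0..0]={A,S,T2}  "b"  orig:{A,S}
  [1..1]={A,S,T2}  "b"  orig:{A,S}
  [2..2]={T0}  "a"  orig:{}
  [3..3]={T1}  "c"  orig:{}
  [4..4]={A,S,T2}  "b"  orig:{A,S}
  [5..5]={T1}  "c"  orig:{}
  [6..6]={A,S,T2}  "b"  orig:{A,S}
  [7..7]={T1}  "c"  orig:{}
  [8..8]={A,S,T2}  "b"  orig:{A,S}
  [0..1]={A,B,S}  "bb"
  [1..2]=∅  "ba"
  [2..3]={A}  "ac"
  [3..4]={S}  "cb"
  [4..5]=∅  "bc"
  [5..6]={S}  "cb"
  [6..7]=∅  "bc"
  [7..8]={S}  "cb"
  [0..2]=∅  "bba"
  [1..3]={S}  "bac"
  [2..4]=∅  "acb"
  [3..5]=∅  "cbc"
  [4..6]={A}  "bcb"
  [5..7]=∅  "cbc"
  [6..8]={A}  "bcb"
  [0..3]={A}  "bbac"
  [1..4]={A}  "bacb"
  [2..5]=∅  "acbc"
  [3..6]={A}  "cbcb"
  [4..7]=∅  "bcbc"
  [5..8]={A}  "cbcb"
  [0..4]={S}  "bbacb"
  [1..5]=∅  "bacbc"
  [2..6]=∅  "acbcb"
  [3..7]=∅  "cbcbc"
  [4..8]={S}  "bcbcb"
  [0..5]=∅  "bbacbc"
  [1..6]=∅  "bacbcb"
  [2..7]=∅  "acbcbc"
  [3..8]=∅  "cbcbcb"
  [0..6]={A}  "bbacbcb"
  [1..7]=∅  "bacbcbc"
  [2..8]=∅  "acbcbcb"
  [0..7]=∅  "bbacbcbc"
  [1..8]={A}  "bacbcbcb"
  [0..8]={S}  "bbacbcbcb"

S ∈ T[0,8] ⇒ YES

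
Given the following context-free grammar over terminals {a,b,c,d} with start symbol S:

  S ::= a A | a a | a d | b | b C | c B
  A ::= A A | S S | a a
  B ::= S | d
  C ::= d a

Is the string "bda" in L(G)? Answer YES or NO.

Convert to CNF:
  S -> T0 A | T0 T0 | T0 T1 | T2 C | T3 B | b
  A -> A A | S S | T0 T0
  B -> T0 A | T0 T0 | T0 T1 | T2 C | T3 B | b | d
  C -> T1 T0
  T0 -> a
  T1 -> d
  T2 -> b
  T3 -> c

Fill CYK table bottom-up:
  cell(0,0) b: {B,S,T2}  orig:{B,S}
  cell(1,1) d: {B,T1}  orig:{B}
  cell(2,2) a: {T0}  orig:{}
  cell(0,1) bd: ∅
  cell(1,2) da: {C}
  cell(0,2) bda: {B,S}

S ∈ T[0,2] ⇒ YES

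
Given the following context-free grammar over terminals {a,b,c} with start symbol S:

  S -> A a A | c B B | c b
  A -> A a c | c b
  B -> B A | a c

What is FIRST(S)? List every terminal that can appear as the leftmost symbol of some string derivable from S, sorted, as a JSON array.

Compute FIRST by fixpoint:
iter 1:
  A via A→c b: +{c}
  B via B→a c: +{a}
  S via S→A a A: +{c}
  FIRST[S]={c}  FIRST[A]={c}  FIRST[B]={a}
iter 2: done
  FIRST[S]={c}  FIRST[A]={c}  FIRST[B]={a}

FIRST(S) = ["c"]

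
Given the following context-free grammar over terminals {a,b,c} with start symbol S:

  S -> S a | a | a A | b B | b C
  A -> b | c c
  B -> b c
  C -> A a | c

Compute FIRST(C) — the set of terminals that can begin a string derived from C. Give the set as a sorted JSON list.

FIRST sets, iterate to fixpoint:
[1]
  A via A→b: +{b}
  A via A→c c: +{c}
  B via B→b c: +{b}
  C via C→A a: +{b,c}
  S via S→a: +{a}
  S via S→b B: +{b}
  FIRST(S)={a,b}  FIRST(A)={b,c}  FIRST(B)={b}  FIRST(C)={b,c}
[2] (stable)
  FIRST(S)={a,b}  FIRST(A)={b,c}  FIRST(B)={b}  FIRST(C)={b,c}

FIRST(C) = ["b", "c"]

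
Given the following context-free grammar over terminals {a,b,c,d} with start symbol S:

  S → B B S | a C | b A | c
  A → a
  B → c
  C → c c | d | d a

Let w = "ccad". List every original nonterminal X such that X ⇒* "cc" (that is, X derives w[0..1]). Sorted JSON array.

Convert to CNF:
  S -> B X4 | T2 C | T3 A | c
  A -> a
  B -> c
  C -> T0 T0 | T1 T2 | d
  T0 -> c
  T1 -> d
  T2 -> a
  T3 -> b
  X4 -> B S

CYK fill, restricted to cells inside w[0..1]:
  [0..0]={B,S,T0}  "c"  orig:{B,S}
  [1..1]={B,S,T0}  "c"  orig:{B,S}
  [0..1]={C,X4}  "cc"  orig:{C}

Original NTs in T[0,1] deriving "cc": ["C"]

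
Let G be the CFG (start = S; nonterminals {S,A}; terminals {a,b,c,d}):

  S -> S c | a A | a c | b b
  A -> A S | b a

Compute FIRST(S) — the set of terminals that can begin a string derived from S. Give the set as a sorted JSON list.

Compute FIRST by fixpoint:
pass 1:
  A via A→b a: +{b}
  S via S→a A: +{a}
  S via S→b b: +{b}
  FIRST[S]={a,b}  FIRST[A]={b}
pass 2: (stable)
  FIRST[S]={a,b}  FIRST[A]={b}

FIRST(S) = ["a", "b"]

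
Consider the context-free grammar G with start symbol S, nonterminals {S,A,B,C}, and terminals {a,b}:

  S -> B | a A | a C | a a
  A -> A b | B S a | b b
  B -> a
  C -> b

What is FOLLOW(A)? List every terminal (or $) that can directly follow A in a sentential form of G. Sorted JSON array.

FIRST sets, iterate to fixpoint:
iter 1:
  A via A→b b: +{b}
  B via B→a: +{a}
  C via C→b: +{b}
  S via S→B: +{a}
  FIRST(S)={a}  FIRST(A)={b}  FIRST(B)={a}  FIRST(C)={b}
iter 2:
  A via A→B S a: +{a}
  FIRST(S)={a}  FIRST(A)={a,b}  FIRST(B)={a}  FIRST(C)={b}
iter 3: (no change)
  FIRST(S)={a}  FIRST(A)={a,b}  FIRST(B)={a}  FIRST(C)={b}

FOLLOW iteration:
FOLLOW(S) := {$}
pass 1:
  A→A b: FOLLOW(A) ⊇ FIRST(b) = {b}; new: +{b}
  A→B S a: FOLLOW(B) ⊇ FIRST(S) = {a}; new: +{a}
  A→B S a: FOLLOW(S) ⊇ FIRST(a) = {a}; new: +{a}
  S→B: FOLLOW(B) ⊇ FOLLOW(S) ⊇ {$,a}; new: +{$}
  S→a A: FOLLOW(A) ⊇ FOLLOW(S) ⊇ {$,a}; new: +{$,a}
  S→a C: FOLLOW(C) ⊇ FOLLOW(S) ⊇ {$,a}; new: +{$,a}
  FOLLOW(S)={$,a}  FOLLOW(A)={$,a,b}  FOLLOW(B)={$,a}  FOLLOW(C)={$,a}
pass 2: — fixpoint
  FOLLOW(S)={$,a}  FOLLOW(A)={$,a,b}  FOLLOW(B)={$,a}  FOLLOW(C)={$,a}

FOLLOW(A) = ["$", "a", "b"]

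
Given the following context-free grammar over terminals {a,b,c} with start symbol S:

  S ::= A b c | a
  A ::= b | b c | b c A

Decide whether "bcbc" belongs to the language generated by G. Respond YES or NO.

Convert to CNF:
  S -> A X3 | a
  A -> T0 T1 | T0 X2 | b
  T0 -> b
  T1 -> c
  X2 -> T1 A
  X3 -> T0 T1

CYK fill:
  [0..0]={A,T0}  "b"  orig:{A}
  [1..1]={T1}  "c"  orig:{}
  [2..2]={A,T0}  "b"  orig:{A}
  [3..3]={T1}  "c"  orig:{}
  [0..1]={A,X3}  "bc"  orig:{A}
  [1..2]={X2}  "cb"  orig:{}
  [2..3]={A,X3}  "bc"  orig:{A}
  [0..2]={A}  "bcb"
  [1..3]={X2}  "cbc"  orig:{}
  [0..3]={A,S}  "bcbc"

S ∈ T[0,3] ⇒ YES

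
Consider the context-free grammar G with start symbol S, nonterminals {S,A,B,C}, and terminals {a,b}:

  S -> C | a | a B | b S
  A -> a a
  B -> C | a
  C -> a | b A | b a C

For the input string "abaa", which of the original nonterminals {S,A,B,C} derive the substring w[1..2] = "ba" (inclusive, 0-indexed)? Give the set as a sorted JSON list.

CNF form of G:
  S -> T0 B | T1 A | T1 S | T1 X4 | a
  A -> T0 T0
  B -> T1 A | T1 X2 | a
  C -> T1 A | T1 X3 | a
  T0 -> a
  T1 -> b
  X2 -> T0 C
  X3 -> T0 C
  X4 -> T0 C

Fill CYK table bottom-up — only the sub-triangle for w[1..2]:
  T[1,1] 'b' = {T1}  orig:{}
  T[2,2] 'a' = {B,C,S,T0}  orig:{B,C,S}
  T[1,2] 'ba' = {S}

Original NTs in T[1,2] deriving "ba": ["S"]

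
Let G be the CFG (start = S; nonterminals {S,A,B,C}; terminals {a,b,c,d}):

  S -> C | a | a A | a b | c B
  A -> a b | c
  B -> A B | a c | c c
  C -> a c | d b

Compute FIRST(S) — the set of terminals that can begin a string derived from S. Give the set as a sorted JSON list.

FIRST iteration:
iter 1:
  A via A→a b: +{a}
  A via A→c: +{c}
  B via B→A B: +{a,c}
  C via C→a c: +{a}
  C via C→d b: +{d}
  S via S→C: +{a,d}
  S via S→c B: +{c}
  FIRST(S)={a,c,d}  FIRST(A)={a,c}  FIRST(B)={a,c}  FIRST(C)={a,d}
iter 2: (no change)
  FIRST(S)={a,c,d}  FIRST(A)={a,c}  FIRST(B)={a,c}  FIRST(C)={a,d}

FIRST(S) = ["a", "c", "d"]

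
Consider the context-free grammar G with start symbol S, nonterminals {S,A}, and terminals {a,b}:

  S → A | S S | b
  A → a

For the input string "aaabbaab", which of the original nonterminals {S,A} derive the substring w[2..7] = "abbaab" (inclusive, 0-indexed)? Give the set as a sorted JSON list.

CNF form of G:
  S -> S S | a | b
  A -> a

CYK table (by increasing span), restricted to cells inside w[2..7]:
  T[2,2] 'a' = {A,S}
  T[3,3] 'b' = {S}
  T[4,4] 'b' = {S}
  T[5,5] 'a' = {A,S}
  T[6,6] 'a' = {A,S}
  T[7,7] 'b' = {S}
  T[2,3] 'ab' = {S}
  T[3,4] 'bb' = {S}
  T[4,5] 'ba' = {S}
  T[5,6] 'aa' = {S}
  T[6,7] 'ab' = {S}
  T[2,4] 'abb' = {S}
  T[3,5] 'bba' = {S}
  T[4,6] 'baa' = {S}
  T[5,7] 'aab' = {S}
  T[2,5] 'abba' = {S}
  T[3,6] 'bbaa' = {S}
  T[4,7] 'baab' = {S}
  T[2,6] 'abbaa' = {S}
  T[3,7] 'bbaab' = {S}
  T[2,7] 'abbaab' = {S}

Original NTs in T[2,7] deriving "abbaab": ["S"]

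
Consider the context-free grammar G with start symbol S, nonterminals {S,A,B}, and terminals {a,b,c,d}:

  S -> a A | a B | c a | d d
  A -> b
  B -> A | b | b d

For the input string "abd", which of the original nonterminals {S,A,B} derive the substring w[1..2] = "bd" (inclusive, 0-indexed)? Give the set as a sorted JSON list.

CNF form of G:
  S -> T1 T1 | T2 A | T2 B | T3 T2
  A -> b
  B -> T0 T1 | b
  T0 -> b
  T1 -> d
  T2 -> a
  T3 -> c

Fill CYK table bottom-up (cells [i..j] with 1 ≤ i ≤ j ≤ 2 only):
  T[1,1] 'b' = {A,B,T0}  orig:{A,B}
  T[2,2] 'd' = {T1}  orig:{}
  T[1,2] 'bd' = {B}

Original NTs in T[1,2] deriving "bd": ["B"]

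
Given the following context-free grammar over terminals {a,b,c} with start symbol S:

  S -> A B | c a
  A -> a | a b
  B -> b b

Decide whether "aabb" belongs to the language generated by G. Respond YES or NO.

CNF form of G:
  S -> A B | T2 T0
  A -> T0 T1 | a
  B -> T1 T1
  T0 -> a
  T1 -> b
  T2 -> c

CYK fill:
  [0..0]={A,T0}  "a"  orig:{A}
  [1..1]={A,T0}  "a"  orig:{A}
  [2..2]={T1}  "b"  orig:{}
  [3..3]={T1}  "b"  orig:{}
  [0..1]=∅  "aa"
  [1..2]={A}  "ab"
  [2..3]={B}  "bb"
  [0..2]=∅  "aab"
  [1..3]={S}  "abb"
  [0..3]=∅  "aabb"

S ∉ T[0,3] ⇒ NO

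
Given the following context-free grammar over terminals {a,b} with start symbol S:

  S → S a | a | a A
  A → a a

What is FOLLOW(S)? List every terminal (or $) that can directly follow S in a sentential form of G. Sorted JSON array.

Compute FIRST by fixpoint:
iter 1:
  A via A→a a: +{a}
  S via S→a: +{a}
  FIRST[S]={a}  FIRST[A]={a}
iter 2: (stable)
  FIRST[S]={a}  FIRST[A]={a}

FOLLOW iteration:
FOLLOW(S) := {$}
[1]
  S→S a: FOLLOW(S) ⊇ FIRST(a) = {a}; new: +{a}
  S→a A: FOLLOW(A) ⊇ FOLLOW(S) ⊇ {$,a}; new: +{$,a}
  FOLLOW[S]={$,a}  FOLLOW[A]={$,a}
[2] (stable)
  FOLLOW[S]={$,a}  FOLLOW[A]={$,a}

FOLLOW(S) = ["$", "a"]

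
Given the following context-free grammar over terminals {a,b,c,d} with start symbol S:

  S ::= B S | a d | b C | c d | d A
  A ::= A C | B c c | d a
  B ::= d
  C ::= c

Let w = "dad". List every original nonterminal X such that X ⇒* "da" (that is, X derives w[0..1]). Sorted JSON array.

Convert to CNF:
  S -> B S | T0 T1 | T1 A | T2 T1 | T3 C
  A -> A C | B X4 | T1 T2
  B -> d
  C -> c
  T0 -> c
  T1 -> d
  T2 -> a
  T3 -> b
  X4 -> T0 T0

CYK table (by increasing span) (cells [i..j] with 0 ≤ i ≤ j ≤ 1 only):
  [0..0]={B,T1}  "d"  orig:{B}
  [1..1]={T2}  "a"  orig:{}
  [0..1]={A}  "da"

Original NTs in T[0,1] deriving "da": ["A"]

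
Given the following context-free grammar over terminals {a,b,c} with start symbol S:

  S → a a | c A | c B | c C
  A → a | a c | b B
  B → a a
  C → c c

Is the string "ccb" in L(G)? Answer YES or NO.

Convert to CNF:
  S -> T0 T0 | T1 A | T1 B | T1 C
  A -> T0 T1 | T2 B | a
  B -> T0 T0
  C -> T1 T1
  T0 -> a
  T1 -> c
  T2 -> b

CYK table (by increasing span):
  T[0,0] 'c' = {T1}  orig:{}
  T[1,1] 'c' = {T1}  orig:{}
  T[2,2] 'b' = {T2}  orig:{}
  T[0,1] 'cc' = {C}
  T[1,2] 'cb' = ∅
  T[0,2] 'ccb' = ∅

S ∉ T[0,2] ⇒ NO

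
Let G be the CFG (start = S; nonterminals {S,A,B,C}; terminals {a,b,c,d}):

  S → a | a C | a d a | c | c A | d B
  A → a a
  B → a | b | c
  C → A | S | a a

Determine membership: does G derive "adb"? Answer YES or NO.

CNF form of G:
  S -> T0 C | T0 X4 | T1 B | T2 A | a | c
  A -> T0 T0
  B -> a | b | c
  C -> T0 C | T0 T0 | T0 X3 | T1 B | T2 A | a | c
  T0 -> a
  T1 -> d
  T2 -> c
  X3 -> T1 T0
  X4 -> T1 T0

Fill CYK table bottom-up:
  [0..0]={B,C,S,T0}  "a"  orig:{B,C,S}
  [1..1]={T1}  "d"  orig:{}
  [2..2]={B}  "b"
  [0..1]=∅  "ad"
  [1..2]={C,S}  "db"
  [0..2]={C,S}  "adb"

S ∈ T[0,2] ⇒ YES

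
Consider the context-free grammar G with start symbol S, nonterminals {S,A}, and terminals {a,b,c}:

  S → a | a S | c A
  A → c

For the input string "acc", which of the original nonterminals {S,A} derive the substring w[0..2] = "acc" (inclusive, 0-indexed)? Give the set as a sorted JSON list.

CNF form of G:
  S -> T0 S | T1 A | a
  A -> c
  T0 -> a
  T1 -> c

CYK fill — only the sub-triangle for w[0..2]:
  [0..0]={S,T0}  "a"  orig:{S}
  [1..1]={A,T1}  "c"  orig:{A}
  [2..2]={A,T1}  "c"  orig:{A}
  [0..1]=∅  "ac"
  [1..2]={S}  "cc"
  [0..2]={S}  "acc"

Original NTs in T[0,2] deriving "acc": ["S"]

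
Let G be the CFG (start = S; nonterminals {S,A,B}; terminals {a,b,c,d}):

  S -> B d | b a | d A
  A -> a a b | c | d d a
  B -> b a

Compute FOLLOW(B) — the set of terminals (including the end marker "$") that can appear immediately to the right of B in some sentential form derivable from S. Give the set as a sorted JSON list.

FIRST sets, iterate to fixpoint:
pass 1:
  A via A→a a b: +{a}
  A via A→c: +{c}
  A via A→d d a: +{d}
  B via B→b a: +{b}
  S via S→B d: +{b}
  S via S→d A: +{d}
  S: {b,d}  A: {a,c,d}  B: {b}
pass 2: (no change)
  S: {b,d}  A: {a,c,d}  B: {b}

Compute FOLLOW by fixpoint:
FOLLOW(S) := {$}
[1]
  S→B d: FOLLOW(B) ⊇ FIRST(d) = {d}; new: +{d}
  S→d A: FOLLOW(A) ⊇ FOLLOW(S) ⊇ {$}; new: +{$}
  FOLLOW[S]={$}  FOLLOW[A]={$}  FOLLOW[B]={d}
[2] (no change)
  FOLLOW[S]={$}  FOLLOW[A]={$}  FOLLOW[B]={d}

FOLLOW(B) = ["d"]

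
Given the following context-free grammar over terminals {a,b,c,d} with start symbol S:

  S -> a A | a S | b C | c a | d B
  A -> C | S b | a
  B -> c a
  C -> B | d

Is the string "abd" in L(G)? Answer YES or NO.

Convert to CNF:
  S -> T0 C | T1 T2 | T2 A | T2 S | T3 B
  A -> S T0 | T1 T2 | a | d
  B -> T1 T2
  C -> T1 T2 | d
  T0 -> b
  T1 -> c
  T2 -> a
  T3 -> d

Fill CYK table bottom-up:
  [0..0]={A,T2}  "a"  orig:{A}
  [1..1]={T0}  "b"  orig:{}
  [2..2]={A,C,T3}  "d"  orig:{A,C}
  [0..1]=∅  "ab"
  [1..2]={S}  "bd"
  [0..2]={S}  "abd"

S ∈ T[0,2] ⇒ YES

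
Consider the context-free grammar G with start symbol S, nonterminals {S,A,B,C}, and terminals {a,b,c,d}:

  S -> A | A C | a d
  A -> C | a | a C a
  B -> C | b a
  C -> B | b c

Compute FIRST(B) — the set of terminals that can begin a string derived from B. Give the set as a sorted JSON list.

FIRST sets, iterate to fixpoint:
pass 1:
  A via A→a: +{a}
  B via B→b a: +{b}
  C via C→B: +{b}
  S via S→A: +{a}
  FIRST(S)={a}  FIRST(A)={a}  FIRST(B)={b}  FIRST(C)={b}
pass 2:
  A via A→C: +{b}
  S via S→A: +{b}
  FIRST(S)={a,b}  FIRST(A)={a,b}  FIRST(B)={b}  FIRST(C)={b}
pass 3: done
  FIRST(S)={a,b}  FIRST(A)={a,b}  FIRST(B)={b}  FIRST(C)={b}

FIRST(B) = ["b"]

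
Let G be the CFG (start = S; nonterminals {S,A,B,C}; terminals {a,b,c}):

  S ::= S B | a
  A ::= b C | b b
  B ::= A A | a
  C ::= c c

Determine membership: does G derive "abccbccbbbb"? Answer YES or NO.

Convert to CNF:
  S -> S B | a
  A -> T0 C | T0 T0
  B -> A A | a
  C -> T1 T1
  T0 -> b
  T1 -> c

CYK table (by increasing span):
  [0..0]={B,S}  "a"
  [1..1]={T0}  "b"  orig:{}
  [2..2]={T1}  "c"  orig:{}
  [3..3]={T1}  "c"  orig:{}
  [4..4]={T0}  "b"  orig:{}
  [5..5]={T1}  "c"  orig:{}
  [6..6]={T1}  "c"  orig:{}
  [7..7]={T0}  "b"  orig:{}
  [8..8]={T0}  "b"  orig:{}
  [9..9]={T0}  "b"  orig:{}
  [10..10]={T0}  "b"  orig:{}
  [0..1]=∅  "ab"
  [1..2]=∅  "bc"
  [2..3]={C}  "cc"
  [3..4]=∅  "cb"
  [4..5]=∅  "bc"
  [5..6]={C}  "cc"
  [6..7]=∅  "cb"
  [7..8]={A}  "bb"
  [8..9]={A}  "bb"
  [9..10]={A}  "bb"
  [0..2]=∅  "abc"
  [1..3]={A}  "bcc"
  [2..4]=∅  "ccb"
  [3..5]=∅  "cbc"
  [4..6]={A}  "bcc"
  [5..7]=∅  "ccb"
  [6..8]=∅  "cbb"
  [7..9]=∅  "bbb"
  [8..10]=∅  "bbb"
  [0..3]=∅  "abcc"
  [1..4]=∅  "bccb"
  [2..5]=∅  "ccbc"
  [3..6]=∅  "cbcc"
  [4..7]=∅  "bccb"
  [5..8]=∅  "ccbb"
  [6..9]=∅  "cbbb"
  [7..10]={B}  "bbbb"
  [0..4]=∅  "abccb"
  [1..5]=∅  "bccbc"
  [2..6]=∅  "ccbcc"
  [3..7]=∅  "cbccb"
  [4..8]={B}  "bccbb"
  [5..9]=∅  "ccbbb"
  [6..10]=∅  "cbbbb"
  [0..5]=∅  "abccbc"
  [1..6]={B}  "bccbcc"
  [2..7]=∅  "ccbccb"
  [3..8]=∅  "cbccbb"
  [4..9]=∅  "bccbbb"
  [5..10]=∅  "ccbbbb"
  [0..6]={S}  "abccbcc"
  [1..7]=∅  "bccbccb"
  [2..8]=∅  "ccbccbb"
  [3..9]=∅  "cbccbbb"
  [4..10]=∅  "bccbbbb"
  [0..7]=∅  "abccbccb"
  [1..8]=∅  "bccbccbb"
  [2..9]=∅  "ccbccbbb"
  [3..10]=∅  "cbccbbbb"
  [0..8]=∅  "abccbccbb"
  [1..9]=∅  "bccbccbbb"
  [2..10]=∅  "ccbccbbbb"
  [0..9]=∅  "abccbccbbb"
  [1..10]=∅  "bccbccbbbb"
  [0..10]={S}  "abccbccbbbb"

S ∈ T[0,10] ⇒ YES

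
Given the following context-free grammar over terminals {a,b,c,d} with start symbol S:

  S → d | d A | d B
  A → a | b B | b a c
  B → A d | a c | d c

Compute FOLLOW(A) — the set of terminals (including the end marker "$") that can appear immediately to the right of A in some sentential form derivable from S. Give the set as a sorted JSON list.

Compute FIRST by fixpoint:
iter 1:
  A via A→a: +{a}
  A via A→b B: +{b}
  B via B→A d: +{a,b}
  B via B→d c: +{d}
  S via S→d: +{d}
  FIRST[S]={d}  FIRST[A]={a,b}  FIRST[B]={a,b,d}
iter 2: — fixpoint
  FIRST[S]={d}  FIRST[A]={a,b}  FIRST[B]={a,b,d}

FOLLOW iteration:
seed FOLLOW(S) with $
iter 1:
  B→A d: FOLLOW(A) ⊇ FIRST(d) = {d}; new: +{d}
  S→d A: FOLLOW(A) ⊇ FOLLOW(S) ⊇ {$}; new: +{$}
  S→d B: FOLLOW(B) ⊇ FOLLOW(S) ⊇ {$}; new: +{$}
  FOLLOW[S]={$}  FOLLOW[A]={$,d}  FOLLOW[B]={$}
iter 2:
  A→b B: FOLLOW(B) ⊇ FOLLOW(A) ⊇ {$,d}; new: +{d}
  FOLLOW[S]={$}  FOLLOW[A]={$,d}  FOLLOW[B]={$,d}
iter 3: — fixpoint
  FOLLOW[S]={$}  FOLLOW[A]={$,d}  FOLLOW[B]={$,d}

FOLLOW(A) = ["$", "d"]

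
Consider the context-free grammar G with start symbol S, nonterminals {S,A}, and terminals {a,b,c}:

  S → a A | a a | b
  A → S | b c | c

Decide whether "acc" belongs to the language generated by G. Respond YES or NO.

Convert to CNF:
  S -> T0 A | T0 T0 | b
  A -> T0 A | T0 T0 | T1 T2 | b | c
  T0 -> a
  T1 -> b
  T2 -> c

CYK table (by increasing span):
  T[0,0] 'a' = {T0}  orig:{}
  T[1,1] 'c' = {A,T2}  orig:{A}
  T[2,2] 'c' = {A,T2}  orig:{A}
  T[0,1] 'ac' = {A,S}
  T[1,2] 'cc' = ∅
  T[0,2] 'acc' = ∅

S ∉ T[0,2] ⇒ NO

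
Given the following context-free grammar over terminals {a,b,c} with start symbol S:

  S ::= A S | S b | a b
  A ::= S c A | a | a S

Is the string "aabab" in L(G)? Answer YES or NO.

CNF form of G:
  S -> A S | S T2 | T1 T2
  A -> S X3 | T1 S | a
  T0 -> c
  T1 -> a
  T2 -> b
  X3 -> T0 A

CYK table (by increasing span):
  cell(0,0) a: {A,T1}  orig:{A}
  cell(1,1) a: {A,T1}  orig:{A}
  cell(2,2) b: {T2}  orig:{}
  cell(3,3) a: {A,T1}  orig:{A}
  cell(4,4) b: {T2}  orig:{}
  cell(0,1) aa: ∅
  cell(1,2) ab: {S}
  cell(2,3) ba: ∅
  cell(3,4) ab: {S}
  cell(0,2) aab: {A,S}
  cell(1,3) aba: ∅
  cell(2,4) bab: ∅
  cell(0,3) aaba: ∅
  cell(1,4) abab: ∅
  cell(0,4) aabab: {S}

S ∈ T[0,4] ⇒ YES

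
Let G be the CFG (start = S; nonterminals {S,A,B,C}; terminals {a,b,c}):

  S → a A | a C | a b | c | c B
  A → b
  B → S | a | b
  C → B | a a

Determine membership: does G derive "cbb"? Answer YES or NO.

CNF form of G:
  S -> T0 A | T0 C | T0 T1 | T2 B | c
  A -> b
  B -> T0 A | T0 C | T0 T1 | T2 B | a | b | c
  C -> T0 A | T0 C | T0 T0 | T0 T1 | T2 B | a | b | c
  T0 -> a
  T1 -> b
  T2 -> c

CYK fill:
  T[0,0] 'c' = {B,C,S,T2}  orig:{B,C,S}
  T[1,1] 'b' = {A,B,C,T1}  orig:{A,B,C}
  T[2,2] 'b' = {A,B,C,T1}  orig:{A,B,C}
  T[0,1] 'cb' = {B,C,S}
  T[1,2] 'bb' = ∅
  T[0,2] 'cbb' = ∅

S ∉ T[0,2] ⇒ NO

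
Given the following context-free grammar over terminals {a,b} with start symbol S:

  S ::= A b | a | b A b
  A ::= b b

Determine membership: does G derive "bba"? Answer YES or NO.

Convert to CNF:
  S -> A T0 | T0 X1 | a
  A -> T0 T0
  T0 -> b
  X1 -> A T0

CYK table (by increasing span):
  T[0,0] 'b' = {T0}  orig:{}
  T[1,1] 'b' = {T0}  orig:{}
  T[2,2] 'a' = {S}
  T[0,1] 'bb' = {A}
  T[1,2] 'ba' = ∅
  T[0,2] 'bba' = ∅

S ∉ T[0,2] ⇒ NO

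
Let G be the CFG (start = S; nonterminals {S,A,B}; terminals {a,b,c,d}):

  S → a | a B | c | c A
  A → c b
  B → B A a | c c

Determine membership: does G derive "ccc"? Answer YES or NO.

Convert to CNF:
  S -> T0 A | T2 B | a | c
  A -> T0 T1
  B -> B X3 | T0 T0
  T0 -> c
  T1 -> b
  T2 -> a
  X3 -> A T2

CYK fill:
  T[0,0] 'c' = {S,T0}  orig:{S}
  T[1,1] 'c' = {S,T0}  orig:{S}
  T[2,2] 'c' = {S,T0}  orig:{S}
  T[0,1] 'cc' = {B}
  T[1,2] 'cc' = {B}
  T[0,2] 'ccc' = ∅

S ∉ T[0,2] ⇒ NO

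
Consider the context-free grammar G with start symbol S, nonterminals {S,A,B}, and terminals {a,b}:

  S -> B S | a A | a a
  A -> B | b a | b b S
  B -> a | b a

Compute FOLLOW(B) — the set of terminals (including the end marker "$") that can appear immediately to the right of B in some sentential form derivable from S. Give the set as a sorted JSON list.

FIRST iteration:
iter 1:
  A via A→b a: +{b}
  B via B→a: +{a}
  B via B→b a: +{b}
  S via S→B S: +{a,b}
  FIRST(S)={a,b}  FIRST(A)={b}  FIRST(B)={a,b}
iter 2:
  A via A→B: +{a}
  FIRST(S)={a,b}  FIRST(A)={a,b}  FIRST(B)={a,b}
iter 3: (no change)
  FIRST(S)={a,b}  FIRST(A)={a,b}  FIRST(B)={a,b}

FOLLOW sets:
initialize: $ ∈ FOLLOW(S)
pass 1:
  S→B S: FOLLOW(B) ⊇ FIRST(S) = {a,b}; new: +{a,b}
  S→a A: FOLLOW(A) ⊇ FOLLOW(S) ⊇ {$}; new: +{$}
  FOLLOW(S)={$}  FOLLOW(A)={$}  FOLLOW(B)={a,b}
pass 2:
  A→B: FOLLOW(B) ⊇ FOLLOW(A) ⊇ {$}; new: +{$}
  FOLLOW(S)={$}  FOLLOW(A)={$}  FOLLOW(B)={$,a,b}
pass 3: (no change)
  FOLLOW(S)={$}  FOLLOW(A)={$}  FOLLOW(B)={$,a,b}

FOLLOW(B) = ["$", "a", "b"]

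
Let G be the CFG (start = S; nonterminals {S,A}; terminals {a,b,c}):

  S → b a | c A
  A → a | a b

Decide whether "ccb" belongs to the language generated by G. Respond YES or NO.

CNF form of G:
  S -> T1 T0 | T2 A
  A -> T0 T1 | a
  T0 -> a
  T1 -> b
  T2 -> c

CYK table (by increasing span):
  [0..0]={T2}  "c"  orig:{}
  [1..1]={T2}  "c"  orig:{}
  [2..2]={T1}  "b"  orig:{}
  [0..1]=∅  "cc"
  [1..2]=∅  "cb"
  [0..2]=∅  "ccb"

S ∉ T[0,2] ⇒ NO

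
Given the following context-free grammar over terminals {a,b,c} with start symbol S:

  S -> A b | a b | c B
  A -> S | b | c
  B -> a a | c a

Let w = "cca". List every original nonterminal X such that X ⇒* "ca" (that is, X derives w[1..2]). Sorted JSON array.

Convert to CNF:
  S -> A T0 | T1 T0 | T2 B
  A -> A T0 | T1 T0 | T2 B | b | c
  B -> T1 T1 | T2 T1
  T0 -> b
  T1 -> a
  T2 -> c

Fill CYK table bottom-up, restricted to cells inside w[1..2]:
  cell(1,1) c: {A,T2}  orig:{A}
  cell(2,2) a: {T1}  orig:{}
  cell(1,2) ca: {B}

Original NTs in T[1,2] deriving "ca": ["B"]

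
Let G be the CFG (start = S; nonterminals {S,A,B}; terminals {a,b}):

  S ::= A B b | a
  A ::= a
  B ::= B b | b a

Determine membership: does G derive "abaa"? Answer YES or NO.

CNF form of G:
  S -> A X2 | a
  A -> a
  B -> B T0 | T0 T1
  T0 -> b
  T1 -> a
  X2 -> B T0

CYK table (by increasing span):
  T[0,0] 'a' = {A,S,T1}  orig:{A,S}
  T[1,1] 'b' = {T0}  orig:{}
  T[2,2] 'a' = {A,S,T1}  orig:{A,S}
  T[3,3] 'a' = {A,S,T1}  orig:{A,S}
  T[0,1] 'ab' = ∅
  T[1,2] 'ba' = {B}
  T[2,3] 'aa' = ∅
  T[0,2] 'aba' = ∅
  T[1,3] 'baa' = ∅
  T[0,3] 'abaa' = ∅

S ∉ T[0,3] ⇒ NO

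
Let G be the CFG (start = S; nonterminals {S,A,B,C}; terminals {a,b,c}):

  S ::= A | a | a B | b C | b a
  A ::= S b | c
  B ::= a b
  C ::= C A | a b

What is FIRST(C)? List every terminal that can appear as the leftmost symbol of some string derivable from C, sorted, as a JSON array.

FIRST sets, iterate to fixpoint:
round 1:
  A via A→c: +{c}
  B via B→a b: +{a}
  C via C→a b: +{a}
  S via S→A: +{c}
  S via S→a: +{a}
  S via S→b C: +{b}
  FIRST(S)={a,b,c}  FIRST(A)={c}  FIRST(B)={a}  FIRST(C)={a}
round 2:
  A via A→S b: +{a,b}
  FIRST(S)={a,b,c}  FIRST(A)={a,b,c}  FIRST(B)={a}  FIRST(C)={a}
round 3: (stable)
  FIRST(S)={a,b,c}  FIRST(A)={a,b,c}  FIRST(B)={a}  FIRST(C)={a}

FIRST(C) = ["a"]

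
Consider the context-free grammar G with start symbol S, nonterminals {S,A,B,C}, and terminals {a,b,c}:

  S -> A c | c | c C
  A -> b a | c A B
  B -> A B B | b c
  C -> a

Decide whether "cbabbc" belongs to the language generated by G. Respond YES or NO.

Convert to CNF:
  S -> A T2 | T2 C | c
  A -> T0 T1 | T2 X3
  B -> A X4 | T0 T2
  C -> a
  T0 -> b
  T1 -> a
  T2 -> c
  X3 -> A B
  X4 -> B B

Fill CYK table bottom-up:
  T[0,0] 'c' = {S,T2}  orig:{S}
  T[1,1] 'b' = {T0}  orig:{}
  T[2,2] 'a' = {C,T1}  orig:{C}
  T[3,3] 'b' = {T0}  orig:{}
  T[4,4] 'b' = {T0}  orig:{}
  T[5,5] 'c' = {S,T2}  orig:{S}
  T[0,1] 'cb' = ∅
  T[1,2] 'ba' = {A}
  T[2,3] 'ab' = ∅
  T[3,4] 'bb' = ∅
  T[4,5] 'bc' = {B}
  T[0,2] 'cba' = ∅
  T[1,3] 'bab' = ∅
  T[2,4] 'abb' = ∅
  T[3,5] 'bbc' = ∅
  T[0,3] 'cbab' = ∅
  T[1,4] 'babb' = ∅
  T[2,5] 'abbc' = ∅
  T[0,4] 'cbabb' = ∅
  T[1,5] 'babbc' = ∅
  T[0,5] 'cbabbc' = ∅

S ∉ T[0,5] ⇒ NO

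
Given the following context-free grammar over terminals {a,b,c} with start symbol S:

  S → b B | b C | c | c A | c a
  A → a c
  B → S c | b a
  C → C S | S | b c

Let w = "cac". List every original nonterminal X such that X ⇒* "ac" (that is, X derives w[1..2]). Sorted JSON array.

CNF form of G:
  S -> T1 A | T1 T0 | T2 B | T2 C | c
  A -> T0 T1
  B -> S T1 | T2 T0
  C -> C S | T1 A | T1 T0 | T2 B | T2 C | T2 T1 | c
  T0 -> a
  T1 -> c
  T2 -> b

CYK table (by increasing span) (cells [i..j] with 1 ≤ i ≤ j ≤ 2 only):
  cell(1,1) a: {T0}  orig:{}
  cell(2,2) c: {C,S,T1}  orig:{C,S}
  cell(1,2) ac: {A}

Original NTs in T[1,2] deriving "ac": ["A"]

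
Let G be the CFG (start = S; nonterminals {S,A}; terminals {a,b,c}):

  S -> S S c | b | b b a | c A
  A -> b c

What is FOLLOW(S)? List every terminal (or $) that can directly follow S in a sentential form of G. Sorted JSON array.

FIRST iteration:
iter 1:
  A via A→b c: +{b}
  S via S→b: +{b}
  S via S→c A: +{c}
  FIRST[S]={b,c}  FIRST[A]={b}
iter 2: (stable)
  FIRST[S]={b,c}  FIRST[A]={b}

Compute FOLLOW by fixpoint:
FOLLOW(S) := {$}
iter 1:
  S→S S c: FOLLOW(S) ⊇ FIRST(S) = {b,c}; new: +{b,c}
  S→c A: FOLLOW(A) ⊇ FOLLOW(S) ⊇ {$,b,c}; new: +{$,b,c}
  FOLLOW[S]={$,b,c}  FOLLOW[A]={$,b,c}
iter 2: (stable)
  FOLLOW[S]={$,b,c}  FOLLOW[A]={$,b,c}

FOLLOW(S) = ["$", "b", "c"]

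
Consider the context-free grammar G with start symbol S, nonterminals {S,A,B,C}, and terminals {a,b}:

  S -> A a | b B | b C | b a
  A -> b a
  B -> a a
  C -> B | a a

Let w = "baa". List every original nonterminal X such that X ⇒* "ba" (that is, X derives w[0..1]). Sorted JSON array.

CNF form of G:
  S -> A T1 | T0 B | T0 C | T0 T1
  A -> T0 T1
  B -> T1 T1
  C -> T1 T1
  T0 -> b
  T1 -> a

Fill CYK table bottom-up, restricted to cells inside w[0..1]:
  T[0,0] 'b' = {T0}  orig:{}
  T[1,1] 'a' = {T1}  orig:{}
  T[0,1] 'ba' = {A,S}

Original NTs in T[0,1] deriving "ba": ["A", "S"]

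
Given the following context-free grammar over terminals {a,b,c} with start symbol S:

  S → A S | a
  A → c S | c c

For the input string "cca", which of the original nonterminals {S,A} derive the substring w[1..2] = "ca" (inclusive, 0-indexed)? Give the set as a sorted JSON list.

CNF form of G:
  S -> A S | a
  A -> T0 S | T0 T0
  T0 -> c

CYK table (by increasing span) — only the sub-triangle for w[1..2]:
  [1..1]={T0}  "c"  orig:{}
  [2..2]={S}  "a"
  [1..2]={A}  "ca"

Original NTs in T[1,2] deriving "ca": ["A"]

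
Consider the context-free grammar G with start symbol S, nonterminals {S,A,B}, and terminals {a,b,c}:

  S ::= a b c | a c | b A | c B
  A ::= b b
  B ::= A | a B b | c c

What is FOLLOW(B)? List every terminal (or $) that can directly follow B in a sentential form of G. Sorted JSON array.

FIRST sets, iterate to fixpoint:
[1]
  A via A→b b: +{b}
  B via B→A: +{b}
  B via B→a B b: +{a}
  B via B→c c: +{c}
  S via S→a b c: +{a}
  S via S→b A: +{b}
  S via S→c B: +{c}
  S: {a,b,c}  A: {b}  B: {a,b,c}
[2] — fixpoint
  S: {a,b,c}  A: {b}  B: {a,b,c}

FOLLOW iteration:
initialize: $ ∈ FOLLOW(S)
pass 1:
  B→a B b: FOLLOW(B) ⊇ FIRST(b) = {b}; new: +{b}
  S→b A: FOLLOW(A) ⊇ FOLLOW(S) ⊇ {$}; new: +{$}
  S→c B: FOLLOW(B) ⊇ FOLLOW(S) ⊇ {$}; new: +{$}
  S: {$}  A: {$}  B: {$,b}
pass 2:
  B→A: FOLLOW(A) ⊇ FOLLOW(B) ⊇ {$,b}; new: +{b}
  S: {$}  A: {$,b}  B: {$,b}
pass 3: (no change)
  S: {$}  A: {$,b}  B: {$,b}

FOLLOW(B) = ["$", "b"]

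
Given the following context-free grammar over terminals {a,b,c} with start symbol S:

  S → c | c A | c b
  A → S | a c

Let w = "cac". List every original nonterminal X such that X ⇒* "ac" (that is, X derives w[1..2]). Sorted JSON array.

Convert to CNF:
  S -> T1 A | T1 T2 | c
  A -> T0 T1 | T1 A | T1 T2 | c
  T0 -> a
  T1 -> c
  T2 -> b

CYK fill — only the sub-triangle for w[1..2]:
  [1..1]={T0}  "a"  orig:{}
  [2..2]={A,S,T1}  "c"  orig:{A,S}
  [1..2]={A}  "ac"

Original NTs in T[1,2] deriving "ac": ["A"]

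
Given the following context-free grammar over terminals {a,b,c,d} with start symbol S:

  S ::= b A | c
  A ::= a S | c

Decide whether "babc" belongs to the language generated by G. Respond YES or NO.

CNF form of G:
  S -> T1 A | c
  A -> T0 S | c
  T0 -> a
  T1 -> b

Fill CYK table bottom-up:
  cell(0,0) b: {T1}  orig:{}
  cell(1,1) a: {T0}  orig:{}
  cell(2,2) b: {T1}  orig:{}
  cell(3,3) c: {A,S}
  cell(0,1) ba: ∅
  cell(1,2) ab: ∅
  cell(2,3) bc: {S}
  cell(0,2) bab: ∅
  cell(1,3) abc: {A}
  cell(0,3) babc: {S}

S ∈ T[0,3] ⇒ YES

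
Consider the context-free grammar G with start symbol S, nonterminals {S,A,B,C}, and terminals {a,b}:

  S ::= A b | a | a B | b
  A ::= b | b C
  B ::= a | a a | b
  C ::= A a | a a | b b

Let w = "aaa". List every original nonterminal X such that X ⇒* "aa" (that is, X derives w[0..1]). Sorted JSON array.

CNF form of G:
  S -> A T0 | T1 B | a | b
  A -> T0 C | b
  B -> T1 T1 | a | b
  C -> A T1 | T0 T0 | T1 T1
  T0 -> b
  T1 -> a

CYK fill (cells [i..j] with 0 ≤ i ≤ j ≤ 1 only):
  cell(0,0) a: {B,S,T1}  orig:{B,S}
  cell(1,1) a: {B,S,T1}  orig:{B,S}
  cell(0,1) aa: {B,C,S}

Original NTs in T[0,1] deriving "aa": ["B", "C", "S"]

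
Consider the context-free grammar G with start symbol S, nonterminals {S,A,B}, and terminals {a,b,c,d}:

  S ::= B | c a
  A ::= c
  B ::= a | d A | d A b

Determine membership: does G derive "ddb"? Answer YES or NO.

Convert to CNF:
  S -> T0 A | T0 X5 | T2 T3 | a
  A -> c
  B -> T0 A | T0 X4 | a
  T0 -> d
  T1 -> b
  T2 -> c
  T3 -> a
  X4 -> A T1
  X5 -> A T1

CYK fill:
  T[0,0] 'd' = {T0}  orig:{}
  T[1,1] 'd' = {T0}  orig:{}
  T[2,2] 'b' = {T1}  orig:{}
  T[0,1] 'dd' = ∅
  T[1,2] 'db' = ∅
  T[0,2] 'ddb' = ∅

S ∉ T[0,2] ⇒ NO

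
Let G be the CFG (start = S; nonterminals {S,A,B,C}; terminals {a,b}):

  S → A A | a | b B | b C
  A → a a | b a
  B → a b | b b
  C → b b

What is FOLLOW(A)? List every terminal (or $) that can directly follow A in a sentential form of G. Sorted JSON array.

Compute FIRST by fixpoint:
[1]
  A via A→a a: +{a}
  A via A→b a: +{b}
  B via B→a b: +{a}
  B via B→b b: +{b}
  C via C→b b: +{b}
  S via S→A A: +{a,b}
  FIRST(S)={a,b}  FIRST(A)={a,b}  FIRST(B)={a,b}  FIRST(C)={b}
[2] (no change)
  FIRST(S)={a,b}  FIRST(A)={a,b}  FIRST(B)={a,b}  FIRST(C)={b}

FOLLOW iteration:
FOLLOW(S) := {$}
[1]
  S→A A: FOLLOW(A) ⊇ FIRST(A) = {a,b}; new: +{a,b}
  S→A A: FOLLOW(A) ⊇ FOLLOW(S) ⊇ {$}; new: +{$}
  S→b B: FOLLOW(B) ⊇ FOLLOW(S) ⊇ {$}; new: +{$}
  S→b C: FOLLOW(C) ⊇ FOLLOW(S) ⊇ {$}; new: +{$}
  FOLLOW[S]={$}  FOLLOW[A]={$,a,b}  FOLLOW[B]={$}  FOLLOW[C]={$}
[2] (stable)
  FOLLOW[S]={$}  FOLLOW[A]={$,a,b}  FOLLOW[B]={$}  FOLLOW[C]={$}

FOLLOW(A) = ["$", "a", "b"]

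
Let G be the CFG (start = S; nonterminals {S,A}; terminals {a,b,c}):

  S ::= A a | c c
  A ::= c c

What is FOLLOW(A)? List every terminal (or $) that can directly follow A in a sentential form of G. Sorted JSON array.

FIRST iteration:
pass 1:
  A via A→c c: +{c}
  S via S→A a: +{c}
  FIRST[S]={c}  FIRST[A]={c}
pass 2: done
  FIRST[S]={c}  FIRST[A]={c}

FOLLOW sets:
initialize: $ ∈ FOLLOW(S)
[1]
  S→A a: FOLLOW(A) ⊇ FIRST(a) = {a}; new: +{a}
  FOLLOW[S]={$}  FOLLOW[A]={a}
[2] (no change)
  FOLLOW[S]={$}  FOLLOW[A]={a}

FOLLOW(A) = ["a"]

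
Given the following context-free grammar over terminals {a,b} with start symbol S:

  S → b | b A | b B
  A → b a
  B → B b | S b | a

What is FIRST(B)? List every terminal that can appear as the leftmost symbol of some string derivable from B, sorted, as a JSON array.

FIRST sets, iterate to fixpoint:
pass 1:
  A via A→b a: +{b}
  B via B→a: +{a}
  S via S→b: +{b}
  FIRST(S)={b}  FIRST(A)={b}  FIRST(B)={a}
pass 2:
  B via B→S b: +{b}
  FIRST(S)={b}  FIRST(A)={b}  FIRST(B)={a,b}
pass 3: — fixpoint
  FIRST(S)={b}  FIRST(A)={b}  FIRST(B)={a,b}

FIRST(B) = ["a", "b"]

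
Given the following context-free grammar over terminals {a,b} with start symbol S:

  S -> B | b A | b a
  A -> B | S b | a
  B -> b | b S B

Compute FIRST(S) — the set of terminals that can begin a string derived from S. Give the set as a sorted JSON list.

Compute FIRST by fixpoint:
[1]
  A via A→a: +{a}
  B via B→b: +{b}
  S via S→B: +{b}
  FIRST(S)={b}  FIRST(A)={a}  FIRST(B)={b}
[2]
  A via A→B: +{b}
  FIRST(S)={b}  FIRST(A)={a,b}  FIRST(B)={b}
[3] — fixpoint
  FIRST(S)={b}  FIRST(A)={a,b}  FIRST(B)={b}

FIRST(S) = ["b"]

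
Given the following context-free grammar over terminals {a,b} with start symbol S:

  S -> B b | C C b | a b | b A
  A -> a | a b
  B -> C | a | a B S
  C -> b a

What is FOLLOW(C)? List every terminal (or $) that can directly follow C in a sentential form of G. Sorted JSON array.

Compute FIRST by fixpoint:
iter 1:
  A via A→a: +{a}
  B via B→a: +{a}
  C via C→b a: +{b}
  S via S→B b: +{a}
  S via S→C C b: +{b}
  FIRST(S)={a,b}  FIRST(A)={a}  FIRST(B)={a}  FIRST(C)={b}
iter 2:
  B via B→C: +{b}
  FIRST(S)={a,b}  FIRST(A)={a}  FIRST(B)={a,b}  FIRST(C)={b}
iter 3: (no change)
  FIRST(S)={a,b}  FIRST(A)={a}  FIRST(B)={a,b}  FIRST(C)={b}

FOLLOW sets:
seed FOLLOW(S) with $
iter 1:
  B→a B S: FOLLOW(B) ⊇ FIRST(S) = {a,b}; new: +{a,b}
  B→a B S: FOLLOW(S) ⊇ FOLLOW(B) ⊇ {a,b}; new: +{a,b}
  S→C C b: FOLLOW(C) ⊇ FIRST(C) = {b}; new: +{b}
  S→b A: FOLLOW(A) ⊇ FOLLOW(S) ⊇ {$,a,b}; new: +{$,a,b}
  FOLLOW[S]={$,a,b}  FOLLOW[A]={$,a,b}  FOLLOW[B]={a,b}  FOLLOW[C]={b}
iter 2:
  B→C: FOLLOW(C) ⊇ FOLLOW(B) ⊇ {a,b}; new: +{a}
  FOLLOW[S]={$,a,b}  FOLLOW[A]={$,a,b}  FOLLOW[B]={a,b}  FOLLOW[C]={a,b}
iter 3: — fixpoint
  FOLLOW[S]={$,a,b}  FOLLOW[A]={$,a,b}  FOLLOW[B]={a,b}  FOLLOW[C]={a,b}

FOLLOW(C) = ["a", "b"]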